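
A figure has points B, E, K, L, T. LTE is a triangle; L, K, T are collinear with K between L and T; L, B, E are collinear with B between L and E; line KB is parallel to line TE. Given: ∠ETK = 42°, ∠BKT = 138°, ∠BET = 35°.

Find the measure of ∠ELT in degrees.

1. ∠ETL = 42°  [K on ray TL]
2. ∠LET = 35°  [B on ray EL]
3. ∠ELT = 103°  [△LTE]

∠ELT = 103°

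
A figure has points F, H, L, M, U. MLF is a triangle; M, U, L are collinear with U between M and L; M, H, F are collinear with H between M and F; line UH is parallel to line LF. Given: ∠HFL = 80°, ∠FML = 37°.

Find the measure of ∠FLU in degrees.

∠FLU = 63°

1. ∠LFM = 80°  [H on ray FM]
2. ∠FLM = 63°  [△MLF]
3. ∠FLU = 63°  [U on ray LM]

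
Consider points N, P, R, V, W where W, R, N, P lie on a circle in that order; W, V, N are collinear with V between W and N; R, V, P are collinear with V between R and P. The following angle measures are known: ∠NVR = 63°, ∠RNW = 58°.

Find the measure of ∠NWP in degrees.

1. ∠PVW = 63°  [vertical angles at V]
2. ∠RPW = 58°  [same arc WR]
3. ∠NWP = 59°  [△WVP]

∠NWP = 59°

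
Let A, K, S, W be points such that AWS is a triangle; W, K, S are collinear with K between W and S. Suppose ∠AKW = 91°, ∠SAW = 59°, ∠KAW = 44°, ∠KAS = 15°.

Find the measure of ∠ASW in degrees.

∠ASW = 76°

1. ∠AKS = 89°  [linear pair at K on WS]
2. ∠ASK = 76°  [△AKS]
3. ∠ASW = 76°  [K on ray SW]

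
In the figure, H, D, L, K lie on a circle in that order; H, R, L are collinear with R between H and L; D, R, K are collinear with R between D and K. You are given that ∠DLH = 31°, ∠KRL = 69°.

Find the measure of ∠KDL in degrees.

∠KDL = 38°

1. ∠DKH = 31°  [same arc HD]
2. ∠HRK = 111°  [linear pair at R on HL]
3. ∠KHL = 38°  [△HRK]
4. ∠KDL = 38°  [same arc LK]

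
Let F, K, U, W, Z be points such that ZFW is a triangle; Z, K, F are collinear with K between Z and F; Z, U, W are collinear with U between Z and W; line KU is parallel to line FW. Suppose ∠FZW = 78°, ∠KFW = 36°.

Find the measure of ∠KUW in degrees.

∠KUW = 114°

1. ∠WFZ = 36°  [K on ray FZ]
2. ∠FWZ = 66°  [△ZFW]
3. ∠KUZ = 66°  [KU∥FW, corresponding at U]
4. ∠KUW = 114°  [linear pair at U on ZW]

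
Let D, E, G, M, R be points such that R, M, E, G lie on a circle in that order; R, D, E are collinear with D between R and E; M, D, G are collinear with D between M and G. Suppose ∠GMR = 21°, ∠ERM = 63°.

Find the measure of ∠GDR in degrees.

∠GDR = 84°

1. ∠GER = 21°  [same arc RG]
2. ∠EGM = 63°  [same arc ME]
3. ∠EDG = 96°  [△EDG]
4. ∠GDR = 84°  [linear pair at D on RE]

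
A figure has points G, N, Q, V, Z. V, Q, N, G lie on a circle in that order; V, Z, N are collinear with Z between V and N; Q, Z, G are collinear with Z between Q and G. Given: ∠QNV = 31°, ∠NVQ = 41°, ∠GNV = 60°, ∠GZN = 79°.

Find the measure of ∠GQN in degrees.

∠GQN = 48°

1. ∠QGV = 31°  [same arc VQ]
2. ∠GZV = 101°  [linear pair at Z on VN]
3. ∠GVN = 48°  [△VZG]
4. ∠GQN = 48°  [same arc NG]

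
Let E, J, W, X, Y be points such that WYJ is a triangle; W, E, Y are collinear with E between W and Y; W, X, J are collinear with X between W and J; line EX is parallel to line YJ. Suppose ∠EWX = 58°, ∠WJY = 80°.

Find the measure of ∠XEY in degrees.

1. ∠JWY = 58°  [E on WY, X on WJ]
2. ∠JYW = 42°  [△WYJ]
3. ∠WEX = 42°  [EX∥YJ, corresponding at E]
4. ∠XEY = 138°  [linear pair at E on WY]

∠XEY = 138°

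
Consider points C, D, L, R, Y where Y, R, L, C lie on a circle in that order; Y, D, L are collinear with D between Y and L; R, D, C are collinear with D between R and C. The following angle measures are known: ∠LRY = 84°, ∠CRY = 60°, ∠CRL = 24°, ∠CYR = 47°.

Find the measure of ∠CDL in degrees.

∠CDL = 97°

1. ∠RCY = 73°  [△YRC]
2. ∠CYL = 24°  [same arc LC]
3. ∠CDY = 83°  [△YDC]
4. ∠CDL = 97°  [linear pair at D on YL]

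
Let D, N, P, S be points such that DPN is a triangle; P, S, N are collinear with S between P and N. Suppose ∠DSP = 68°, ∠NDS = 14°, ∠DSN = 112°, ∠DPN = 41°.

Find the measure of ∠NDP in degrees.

∠NDP = 85°

1. ∠DNS = 54°  [△DSN]
2. ∠DNP = 54°  [S on ray NP]
3. ∠NDP = 85°  [△DPN]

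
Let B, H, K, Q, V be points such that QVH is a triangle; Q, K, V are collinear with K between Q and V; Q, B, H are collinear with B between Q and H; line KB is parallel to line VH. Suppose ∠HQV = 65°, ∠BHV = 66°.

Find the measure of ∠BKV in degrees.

1. ∠QHV = 66°  [B on ray HQ]
2. ∠HVQ = 49°  [△QVH]
3. ∠BKQ = 49°  [KB∥VH, corresponding at K]
4. ∠BKV = 131°  [linear pair at K on QV]

∠BKV = 131°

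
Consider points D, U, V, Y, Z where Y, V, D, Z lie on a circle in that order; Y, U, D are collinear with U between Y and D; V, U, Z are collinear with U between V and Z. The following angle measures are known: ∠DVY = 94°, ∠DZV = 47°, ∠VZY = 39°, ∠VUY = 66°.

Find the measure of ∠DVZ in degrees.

∠DVZ = 27°

1. ∠VDY = 39°  [same arc YV]
2. ∠DUV = 114°  [linear pair at U on YD]
3. ∠DVZ = 27°  [△VUD]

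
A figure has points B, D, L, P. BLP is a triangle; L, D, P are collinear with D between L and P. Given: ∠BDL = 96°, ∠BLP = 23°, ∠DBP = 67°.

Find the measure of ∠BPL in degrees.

1. ∠BDP = 84°  [linear pair at D on LP]
2. ∠BPD = 29°  [△BDP]
3. ∠BPL = 29°  [D on ray PL]

∠BPL = 29°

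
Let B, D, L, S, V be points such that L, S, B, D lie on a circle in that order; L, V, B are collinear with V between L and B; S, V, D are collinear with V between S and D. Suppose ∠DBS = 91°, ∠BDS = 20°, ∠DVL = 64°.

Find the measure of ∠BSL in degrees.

∠BSL = 113°

1. ∠BSD = 69°  [△SBD]
2. ∠BLS = 20°  [same arc SB]
3. ∠BVS = 64°  [vertical angles at V]
4. ∠LBS = 47°  [△SVB]
5. ∠BSL = 113°  [△LSB]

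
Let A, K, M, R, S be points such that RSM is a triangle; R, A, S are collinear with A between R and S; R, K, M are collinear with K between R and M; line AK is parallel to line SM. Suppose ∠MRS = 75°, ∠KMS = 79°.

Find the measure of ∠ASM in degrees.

∠ASM = 26°

1. ∠RMS = 79°  [K on ray MR]
2. ∠MSR = 26°  [△RSM]
3. ∠ASM = 26°  [A on ray SR]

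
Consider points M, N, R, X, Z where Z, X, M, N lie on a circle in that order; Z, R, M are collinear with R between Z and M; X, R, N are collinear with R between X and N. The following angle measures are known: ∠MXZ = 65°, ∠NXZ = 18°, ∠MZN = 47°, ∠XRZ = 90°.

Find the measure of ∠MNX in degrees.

1. ∠NMZ = 18°  [same arc ZN]
2. ∠MRN = 90°  [vertical angles at R]
3. ∠MNX = 72°  [△MRN]

∠MNX = 72°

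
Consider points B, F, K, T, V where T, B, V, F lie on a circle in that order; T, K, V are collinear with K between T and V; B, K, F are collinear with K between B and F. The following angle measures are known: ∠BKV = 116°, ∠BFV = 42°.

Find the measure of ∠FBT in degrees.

1. ∠BKT = 64°  [linear pair at K on TV]
2. ∠BTV = 42°  [same arc BV]
3. ∠FBT = 74°  [△TKB]

∠FBT = 74°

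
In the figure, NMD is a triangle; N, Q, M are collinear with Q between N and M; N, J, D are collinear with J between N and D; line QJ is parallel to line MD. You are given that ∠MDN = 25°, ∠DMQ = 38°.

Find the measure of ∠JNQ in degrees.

∠JNQ = 117°

1. ∠DMN = 38°  [Q on ray MN]
2. ∠DNM = 117°  [△NMD]
3. ∠JNQ = 117°  [Q on NM, J on ND]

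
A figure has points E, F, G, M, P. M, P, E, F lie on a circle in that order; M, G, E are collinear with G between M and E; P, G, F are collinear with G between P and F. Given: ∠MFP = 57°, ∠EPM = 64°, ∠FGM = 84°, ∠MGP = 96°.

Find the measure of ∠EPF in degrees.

1. ∠MEP = 57°  [same arc MP]
2. ∠EGP = 84°  [vertical angles at G]
3. ∠EPF = 39°  [△PGE]

∠EPF = 39°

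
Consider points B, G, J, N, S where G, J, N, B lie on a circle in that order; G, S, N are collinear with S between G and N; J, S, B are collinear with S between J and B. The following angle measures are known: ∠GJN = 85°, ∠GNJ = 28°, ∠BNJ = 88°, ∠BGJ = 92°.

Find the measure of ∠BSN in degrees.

∠BSN = 53°

1. ∠JGN = 67°  [△GJN]
2. ∠GBJ = 28°  [same arc GJ]
3. ∠BJG = 60°  [△GJB]
4. ∠JBN = 67°  [same arc JN]
5. ∠BNG = 60°  [same arc GB]
6. ∠BSN = 53°  [△NSB]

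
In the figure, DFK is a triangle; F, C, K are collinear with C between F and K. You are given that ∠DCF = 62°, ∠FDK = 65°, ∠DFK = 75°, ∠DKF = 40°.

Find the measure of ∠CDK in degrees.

1. ∠DCK = 118°  [linear pair at C on FK]
2. ∠CKD = 40°  [C on ray KF]
3. ∠CDK = 22°  [△DCK]

∠CDK = 22°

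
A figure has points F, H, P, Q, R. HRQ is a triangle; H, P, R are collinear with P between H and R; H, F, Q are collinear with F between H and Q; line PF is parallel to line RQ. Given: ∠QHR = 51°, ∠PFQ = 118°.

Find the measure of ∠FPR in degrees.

∠FPR = 113°

1. ∠FHP = 51°  [P on HR, F on HQ]
2. ∠HFP = 62°  [linear pair at F on HQ]
3. ∠FPH = 67°  [△HPF]
4. ∠FPR = 113°  [linear pair at P on HR]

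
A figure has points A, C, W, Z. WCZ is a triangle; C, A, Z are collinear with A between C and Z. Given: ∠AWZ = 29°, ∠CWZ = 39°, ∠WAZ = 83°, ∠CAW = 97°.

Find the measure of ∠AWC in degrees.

1. ∠AZW = 68°  [△WAZ]
2. ∠CZW = 68°  [A on ray ZC]
3. ∠WCZ = 73°  [△WCZ]
4. ∠ACW = 73°  [A on ray CZ]
5. ∠AWC = 10°  [△WCA]

∠AWC = 10°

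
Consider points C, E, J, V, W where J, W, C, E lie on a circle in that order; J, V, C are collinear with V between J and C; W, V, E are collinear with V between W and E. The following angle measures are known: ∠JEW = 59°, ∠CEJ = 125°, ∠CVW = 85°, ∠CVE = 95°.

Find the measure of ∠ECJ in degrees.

∠ECJ = 19°

1. ∠EVJ = 85°  [vertical angles at V]
2. ∠CJE = 36°  [△JVE]
3. ∠ECJ = 19°  [△JCE]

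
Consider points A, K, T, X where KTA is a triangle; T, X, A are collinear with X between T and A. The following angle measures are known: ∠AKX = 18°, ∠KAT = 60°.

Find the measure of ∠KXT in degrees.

1. ∠KAX = 60°  [X on ray AT]
2. ∠AXK = 102°  [△KXA]
3. ∠KXT = 78°  [linear pair at X on TA]

∠KXT = 78°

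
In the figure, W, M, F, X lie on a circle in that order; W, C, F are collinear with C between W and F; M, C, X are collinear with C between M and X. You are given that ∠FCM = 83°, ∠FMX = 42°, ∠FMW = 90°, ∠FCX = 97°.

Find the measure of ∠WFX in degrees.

∠WFX = 48°

1. ∠FWX = 42°  [same arc FX]
2. ∠FXW = 90°  [cyclic WMFX, opposite ∠M+∠X]
3. ∠WFX = 48°  [△WFX]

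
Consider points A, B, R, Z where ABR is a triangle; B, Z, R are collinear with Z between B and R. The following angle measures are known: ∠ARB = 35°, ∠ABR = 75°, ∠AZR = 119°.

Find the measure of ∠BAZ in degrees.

∠BAZ = 44°

1. ∠ABZ = 75°  [Z on ray BR]
2. ∠AZB = 61°  [linear pair at Z on BR]
3. ∠BAZ = 44°  [△ABZ]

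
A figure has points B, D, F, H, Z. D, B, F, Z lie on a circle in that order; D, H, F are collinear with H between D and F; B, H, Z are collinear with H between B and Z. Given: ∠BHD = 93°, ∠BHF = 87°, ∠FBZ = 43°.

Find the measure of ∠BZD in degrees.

1. ∠DHZ = 87°  [vertical angles at H]
2. ∠FDZ = 43°  [same arc FZ]
3. ∠BZD = 50°  [△DHZ]

∠BZD = 50°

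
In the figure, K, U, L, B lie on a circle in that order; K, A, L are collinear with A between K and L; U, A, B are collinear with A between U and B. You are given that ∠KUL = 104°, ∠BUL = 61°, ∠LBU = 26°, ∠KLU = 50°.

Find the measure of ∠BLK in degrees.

∠BLK = 43°

1. ∠KBL = 76°  [cyclic KULB, opposite ∠U+∠B]
2. ∠BKL = 61°  [same arc LB]
3. ∠BLK = 43°  [△KLB]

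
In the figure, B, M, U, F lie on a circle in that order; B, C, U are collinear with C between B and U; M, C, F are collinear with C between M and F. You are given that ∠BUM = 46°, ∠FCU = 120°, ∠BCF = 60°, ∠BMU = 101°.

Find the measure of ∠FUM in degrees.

∠FUM = 73°

1. ∠MBU = 33°  [△BMU]
2. ∠MCU = 60°  [vertical angles at C]
3. ∠MFU = 33°  [same arc MU]
4. ∠FMU = 74°  [△MCU]
5. ∠FUM = 73°  [△MUF]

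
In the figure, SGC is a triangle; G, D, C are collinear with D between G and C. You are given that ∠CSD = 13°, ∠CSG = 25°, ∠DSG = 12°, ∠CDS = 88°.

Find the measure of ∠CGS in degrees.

1. ∠DCS = 79°  [△SDC]
2. ∠GCS = 79°  [D on ray CG]
3. ∠CGS = 76°  [△SGC]

∠CGS = 76°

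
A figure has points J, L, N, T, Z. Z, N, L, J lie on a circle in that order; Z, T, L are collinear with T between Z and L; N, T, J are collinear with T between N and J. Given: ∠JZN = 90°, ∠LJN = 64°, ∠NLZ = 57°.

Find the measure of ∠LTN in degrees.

∠LTN = 97°

1. ∠JLN = 90°  [cyclic ZNLJ, opposite ∠Z+∠L]
2. ∠JNL = 26°  [△NLJ]
3. ∠LTN = 97°  [△NTL]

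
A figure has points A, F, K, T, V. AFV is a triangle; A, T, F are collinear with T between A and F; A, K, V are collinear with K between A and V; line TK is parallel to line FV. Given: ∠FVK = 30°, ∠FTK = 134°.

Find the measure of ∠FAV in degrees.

∠FAV = 104°

1. ∠AVF = 30°  [K on ray VA]
2. ∠ATK = 46°  [linear pair at T on AF]
3. ∠AKT = 30°  [TK∥FV, corresponding at K]
4. ∠KAT = 104°  [△ATK]
5. ∠FAV = 104°  [T on AF, K on AV]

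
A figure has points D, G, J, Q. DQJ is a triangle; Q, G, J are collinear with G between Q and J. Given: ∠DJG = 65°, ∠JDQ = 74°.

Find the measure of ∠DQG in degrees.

∠DQG = 41°

1. ∠DJQ = 65°  [G on ray JQ]
2. ∠DQJ = 41°  [△DQJ]
3. ∠DQG = 41°  [G on ray QJ]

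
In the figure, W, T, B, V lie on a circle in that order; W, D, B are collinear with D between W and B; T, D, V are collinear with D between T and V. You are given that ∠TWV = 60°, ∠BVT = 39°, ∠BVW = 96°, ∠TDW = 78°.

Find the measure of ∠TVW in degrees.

1. ∠BWT = 39°  [same arc TB]
2. ∠VTW = 63°  [△WDT]
3. ∠TVW = 57°  [△WTV]

∠TVW = 57°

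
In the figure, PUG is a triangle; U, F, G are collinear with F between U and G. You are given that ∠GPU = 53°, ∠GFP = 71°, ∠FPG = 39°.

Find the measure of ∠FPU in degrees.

1. ∠FGP = 70°  [△PFG]
2. ∠PFU = 109°  [linear pair at F on UG]
3. ∠PGU = 70°  [F on ray GU]
4. ∠GUP = 57°  [△PUG]
5. ∠FUP = 57°  [F on ray UG]
6. ∠FPU = 14°  [△PUF]

∠FPU = 14°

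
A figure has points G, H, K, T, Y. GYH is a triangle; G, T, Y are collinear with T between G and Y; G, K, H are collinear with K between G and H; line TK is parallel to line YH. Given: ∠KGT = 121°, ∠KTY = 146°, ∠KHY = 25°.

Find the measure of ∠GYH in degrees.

∠GYH = 34°

1. ∠HGY = 121°  [T on GY, K on GH]
2. ∠GHY = 25°  [K on ray HG]
3. ∠GYH = 34°  [△GYH]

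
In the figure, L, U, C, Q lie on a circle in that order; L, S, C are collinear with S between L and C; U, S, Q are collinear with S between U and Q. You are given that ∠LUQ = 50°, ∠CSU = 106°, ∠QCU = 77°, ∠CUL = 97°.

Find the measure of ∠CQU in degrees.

1. ∠LCQ = 50°  [same arc LQ]
2. ∠LSQ = 106°  [vertical angles at S]
3. ∠CSQ = 74°  [linear pair at S on LC]
4. ∠CQU = 56°  [△CSQ]

∠CQU = 56°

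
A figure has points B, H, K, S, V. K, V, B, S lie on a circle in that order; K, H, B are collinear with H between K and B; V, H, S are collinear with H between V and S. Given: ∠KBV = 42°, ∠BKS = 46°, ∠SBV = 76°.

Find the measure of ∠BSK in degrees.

1. ∠KSV = 42°  [same arc KV]
2. ∠BVS = 46°  [same arc BS]
3. ∠KHS = 92°  [△KHS]
4. ∠BSV = 58°  [△VBS]
5. ∠BHS = 88°  [linear pair at H on KB]
6. ∠KBS = 34°  [△BHS]
7. ∠BSK = 100°  [△KBS]

∠BSK = 100°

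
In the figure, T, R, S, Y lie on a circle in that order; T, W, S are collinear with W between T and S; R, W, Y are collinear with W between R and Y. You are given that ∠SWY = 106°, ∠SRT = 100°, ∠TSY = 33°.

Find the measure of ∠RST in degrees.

1. ∠RWT = 106°  [vertical angles at W]
2. ∠SYT = 80°  [cyclic TRSY, opposite ∠R+∠Y]
3. ∠STY = 67°  [△TSY]
4. ∠RWS = 74°  [linear pair at W on TS]
5. ∠SRY = 67°  [same arc SY]
6. ∠RST = 39°  [△RWS]

∠RST = 39°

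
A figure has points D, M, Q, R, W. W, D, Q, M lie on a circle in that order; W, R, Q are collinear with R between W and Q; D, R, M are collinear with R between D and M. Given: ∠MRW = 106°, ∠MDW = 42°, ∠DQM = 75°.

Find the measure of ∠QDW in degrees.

∠QDW = 83°

1. ∠DRQ = 106°  [vertical angles at R]
2. ∠DWM = 105°  [cyclic WDQM, opposite ∠W+∠Q]
3. ∠DRW = 74°  [linear pair at R on WQ]
4. ∠DMW = 33°  [△WDM]
5. ∠DWQ = 64°  [△WRD]
6. ∠DQW = 33°  [same arc WD]
7. ∠QDW = 83°  [△WDQ]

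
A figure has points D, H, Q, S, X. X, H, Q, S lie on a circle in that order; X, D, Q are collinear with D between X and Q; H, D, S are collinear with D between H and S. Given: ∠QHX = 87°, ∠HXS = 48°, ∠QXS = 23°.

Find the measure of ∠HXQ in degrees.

∠HXQ = 25°

1. ∠HQS = 132°  [cyclic XHQS, opposite ∠X+∠Q]
2. ∠QHS = 23°  [same arc QS]
3. ∠HSQ = 25°  [△HQS]
4. ∠HXQ = 25°  [same arc HQ]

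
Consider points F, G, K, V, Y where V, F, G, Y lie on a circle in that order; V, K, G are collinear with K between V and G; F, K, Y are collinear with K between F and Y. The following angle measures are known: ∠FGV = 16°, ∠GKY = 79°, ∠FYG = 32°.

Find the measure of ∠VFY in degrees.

1. ∠FKV = 79°  [vertical angles at K]
2. ∠FVG = 32°  [same arc FG]
3. ∠VFY = 69°  [△VKF]

∠VFY = 69°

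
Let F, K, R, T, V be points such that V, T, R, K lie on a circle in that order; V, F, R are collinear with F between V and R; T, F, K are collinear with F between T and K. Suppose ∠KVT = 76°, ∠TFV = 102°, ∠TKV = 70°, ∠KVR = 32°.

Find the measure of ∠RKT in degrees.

∠RKT = 44°

1. ∠KRT = 104°  [cyclic VTRK, opposite ∠V+∠R]
2. ∠KTR = 32°  [same arc RK]
3. ∠RKT = 44°  [△TRK]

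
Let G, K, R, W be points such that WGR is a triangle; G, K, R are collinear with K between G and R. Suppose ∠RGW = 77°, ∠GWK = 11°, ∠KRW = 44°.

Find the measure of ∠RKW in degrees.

1. ∠KGW = 77°  [K on ray GR]
2. ∠GKW = 92°  [△WGK]
3. ∠RKW = 88°  [linear pair at K on GR]

∠RKW = 88°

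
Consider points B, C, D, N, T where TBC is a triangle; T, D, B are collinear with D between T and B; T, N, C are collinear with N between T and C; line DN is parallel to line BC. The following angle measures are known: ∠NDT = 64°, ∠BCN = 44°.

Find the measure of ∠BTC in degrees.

1. ∠CBT = 64°  [DN∥BC, corresponding at D]
2. ∠BCT = 44°  [N on ray CT]
3. ∠BTC = 72°  [△TBC]

∠BTC = 72°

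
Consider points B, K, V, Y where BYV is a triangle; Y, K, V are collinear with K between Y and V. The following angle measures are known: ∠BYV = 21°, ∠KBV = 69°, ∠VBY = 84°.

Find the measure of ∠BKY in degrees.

1. ∠BVY = 75°  [△BYV]
2. ∠BVK = 75°  [K on ray VY]
3. ∠BKV = 36°  [△BKV]
4. ∠BKY = 144°  [linear pair at K on YV]

∠BKY = 144°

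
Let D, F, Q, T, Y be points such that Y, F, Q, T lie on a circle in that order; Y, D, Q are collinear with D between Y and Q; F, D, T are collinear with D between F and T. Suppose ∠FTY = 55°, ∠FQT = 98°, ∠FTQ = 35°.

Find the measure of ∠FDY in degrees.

1. ∠FYT = 82°  [cyclic YFQT, opposite ∠Y+∠Q]
2. ∠FYQ = 35°  [same arc FQ]
3. ∠TFY = 43°  [△YFT]
4. ∠FDY = 102°  [△YDF]

∠FDY = 102°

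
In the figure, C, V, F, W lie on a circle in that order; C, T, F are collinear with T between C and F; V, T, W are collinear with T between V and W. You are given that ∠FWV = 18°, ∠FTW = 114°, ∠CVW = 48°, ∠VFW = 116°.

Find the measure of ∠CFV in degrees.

1. ∠FVW = 46°  [△VFW]
2. ∠CTV = 114°  [vertical angles at T]
3. ∠FTV = 66°  [linear pair at T on CF]
4. ∠CFV = 68°  [△VTF]

∠CFV = 68°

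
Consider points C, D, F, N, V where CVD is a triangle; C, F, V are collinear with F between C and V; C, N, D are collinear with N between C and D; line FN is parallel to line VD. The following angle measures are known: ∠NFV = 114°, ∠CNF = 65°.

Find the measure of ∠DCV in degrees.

∠DCV = 49°

1. ∠CFN = 66°  [linear pair at F on CV]
2. ∠FCN = 49°  [△CFN]
3. ∠DCV = 49°  [F on CV, N on CD]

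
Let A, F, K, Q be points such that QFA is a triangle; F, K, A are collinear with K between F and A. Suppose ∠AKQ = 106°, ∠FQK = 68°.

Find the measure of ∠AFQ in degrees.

1. ∠FKQ = 74°  [linear pair at K on FA]
2. ∠KFQ = 38°  [△QFK]
3. ∠AFQ = 38°  [K on ray FA]

∠AFQ = 38°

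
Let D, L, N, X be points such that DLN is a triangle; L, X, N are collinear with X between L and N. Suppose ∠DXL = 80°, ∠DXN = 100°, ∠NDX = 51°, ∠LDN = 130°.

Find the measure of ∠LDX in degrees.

1. ∠DNX = 29°  [△DXN]
2. ∠DNL = 29°  [X on ray NL]
3. ∠DLN = 21°  [△DLN]
4. ∠DLX = 21°  [X on ray LN]
5. ∠LDX = 79°  [△DLX]

∠LDX = 79°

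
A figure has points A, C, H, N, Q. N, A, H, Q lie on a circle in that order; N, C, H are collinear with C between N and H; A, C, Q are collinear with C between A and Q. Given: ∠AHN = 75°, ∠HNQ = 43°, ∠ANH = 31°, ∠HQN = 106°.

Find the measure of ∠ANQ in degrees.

1. ∠HAQ = 43°  [same arc HQ]
2. ∠AQH = 31°  [same arc AH]
3. ∠AHQ = 106°  [△AHQ]
4. ∠ANQ = 74°  [cyclic NAHQ, opposite ∠N+∠H]

∠ANQ = 74°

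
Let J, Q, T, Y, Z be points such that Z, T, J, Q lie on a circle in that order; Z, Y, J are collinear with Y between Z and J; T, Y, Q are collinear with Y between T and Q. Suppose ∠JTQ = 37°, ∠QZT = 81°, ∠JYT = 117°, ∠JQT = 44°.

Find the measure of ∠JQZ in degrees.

1. ∠TJZ = 26°  [△TYJ]
2. ∠JZT = 44°  [same arc TJ]
3. ∠JTZ = 110°  [△ZTJ]
4. ∠JQZ = 70°  [cyclic ZTJQ, opposite ∠T+∠Q]

∠JQZ = 70°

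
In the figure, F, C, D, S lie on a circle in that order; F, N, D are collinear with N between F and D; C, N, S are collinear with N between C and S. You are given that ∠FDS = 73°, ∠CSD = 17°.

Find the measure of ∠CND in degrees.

1. ∠FCS = 73°  [same arc FS]
2. ∠CFD = 17°  [same arc CD]
3. ∠CNF = 90°  [△FNC]
4. ∠CND = 90°  [linear pair at N on FD]

∠CND = 90°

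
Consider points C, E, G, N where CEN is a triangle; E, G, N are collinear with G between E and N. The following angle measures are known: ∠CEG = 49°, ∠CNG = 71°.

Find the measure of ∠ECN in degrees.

∠ECN = 60°

1. ∠CEN = 49°  [G on ray EN]
2. ∠CNE = 71°  [G on ray NE]
3. ∠ECN = 60°  [△CEN]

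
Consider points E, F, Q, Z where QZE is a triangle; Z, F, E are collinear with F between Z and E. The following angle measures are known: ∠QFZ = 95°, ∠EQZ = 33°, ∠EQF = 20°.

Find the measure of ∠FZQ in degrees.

∠FZQ = 72°

1. ∠EFQ = 85°  [linear pair at F on ZE]
2. ∠FEQ = 75°  [△QFE]
3. ∠QEZ = 75°  [F on ray EZ]
4. ∠EZQ = 72°  [△QZE]
5. ∠FZQ = 72°  [F on ray ZE]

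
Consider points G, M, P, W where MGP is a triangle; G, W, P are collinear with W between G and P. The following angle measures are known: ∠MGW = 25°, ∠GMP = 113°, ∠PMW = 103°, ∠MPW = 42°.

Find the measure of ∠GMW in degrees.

1. ∠MWP = 35°  [△MWP]
2. ∠GWM = 145°  [linear pair at W on GP]
3. ∠GMW = 10°  [△MGW]

∠GMW = 10°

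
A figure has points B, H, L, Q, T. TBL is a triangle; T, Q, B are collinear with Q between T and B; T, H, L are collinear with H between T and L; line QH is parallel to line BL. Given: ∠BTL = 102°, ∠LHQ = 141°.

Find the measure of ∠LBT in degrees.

1. ∠HTQ = 102°  [Q on TB, H on TL]
2. ∠QHT = 39°  [linear pair at H on TL]
3. ∠HQT = 39°  [△TQH]
4. ∠LBT = 39°  [QH∥BL, corresponding at Q]

∠LBT = 39°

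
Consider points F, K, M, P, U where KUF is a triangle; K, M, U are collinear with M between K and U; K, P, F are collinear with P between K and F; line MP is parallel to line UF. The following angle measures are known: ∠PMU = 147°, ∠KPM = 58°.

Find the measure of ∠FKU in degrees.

∠FKU = 89°

1. ∠KMP = 33°  [linear pair at M on KU]
2. ∠MKP = 89°  [△KMP]
3. ∠FKU = 89°  [M on KU, P on KF]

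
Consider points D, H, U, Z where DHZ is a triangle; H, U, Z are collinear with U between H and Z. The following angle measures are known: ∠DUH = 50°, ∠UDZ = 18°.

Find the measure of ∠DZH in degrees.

∠DZH = 32°

1. ∠DUZ = 130°  [linear pair at U on HZ]
2. ∠DZU = 32°  [△DUZ]
3. ∠DZH = 32°  [U on ray ZH]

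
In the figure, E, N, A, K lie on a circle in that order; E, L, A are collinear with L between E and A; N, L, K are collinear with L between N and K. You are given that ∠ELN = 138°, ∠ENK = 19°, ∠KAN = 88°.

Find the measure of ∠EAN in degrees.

1. ∠KEN = 92°  [cyclic ENAK, opposite ∠E+∠A]
2. ∠EKN = 69°  [△ENK]
3. ∠EAN = 69°  [same arc EN]

∠EAN = 69°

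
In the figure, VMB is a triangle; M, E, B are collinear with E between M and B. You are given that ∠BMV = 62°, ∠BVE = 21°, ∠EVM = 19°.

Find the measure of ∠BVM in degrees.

∠BVM = 40°

1. ∠EMV = 62°  [E on ray MB]
2. ∠MEV = 99°  [△VME]
3. ∠BEV = 81°  [linear pair at E on MB]
4. ∠EBV = 78°  [△VEB]
5. ∠MBV = 78°  [E on ray BM]
6. ∠BVM = 40°  [△VMB]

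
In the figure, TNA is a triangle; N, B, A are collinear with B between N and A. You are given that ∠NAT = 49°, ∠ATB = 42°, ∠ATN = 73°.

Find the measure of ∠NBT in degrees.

∠NBT = 91°

1. ∠BAT = 49°  [B on ray AN]
2. ∠ABT = 89°  [△TBA]
3. ∠NBT = 91°  [linear pair at B on NA]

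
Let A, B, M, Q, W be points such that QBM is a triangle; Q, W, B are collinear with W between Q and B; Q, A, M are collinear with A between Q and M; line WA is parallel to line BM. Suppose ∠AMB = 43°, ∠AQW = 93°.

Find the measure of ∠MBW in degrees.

1. ∠BMQ = 43°  [A on ray MQ]
2. ∠BQM = 93°  [W on QB, A on QM]
3. ∠MBQ = 44°  [△QBM]
4. ∠MBW = 44°  [W on ray BQ]

∠MBW = 44°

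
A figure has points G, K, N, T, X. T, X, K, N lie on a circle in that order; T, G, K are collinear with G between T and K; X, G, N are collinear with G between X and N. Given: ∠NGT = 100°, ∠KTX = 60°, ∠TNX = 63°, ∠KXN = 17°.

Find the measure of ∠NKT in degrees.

∠NKT = 40°

1. ∠KGN = 80°  [linear pair at G on TK]
2. ∠KNX = 60°  [same arc XK]
3. ∠NKT = 40°  [△KGN]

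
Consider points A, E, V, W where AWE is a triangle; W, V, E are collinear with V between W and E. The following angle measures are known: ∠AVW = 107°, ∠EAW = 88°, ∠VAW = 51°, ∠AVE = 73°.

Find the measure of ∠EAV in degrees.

∠EAV = 37°

1. ∠AWV = 22°  [△AWV]
2. ∠AWE = 22°  [V on ray WE]
3. ∠AEW = 70°  [△AWE]
4. ∠AEV = 70°  [V on ray EW]
5. ∠EAV = 37°  [△AVE]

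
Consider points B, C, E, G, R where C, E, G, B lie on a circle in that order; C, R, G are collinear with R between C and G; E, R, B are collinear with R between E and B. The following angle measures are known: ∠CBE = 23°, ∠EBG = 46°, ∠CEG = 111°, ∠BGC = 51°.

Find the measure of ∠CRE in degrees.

1. ∠ECG = 46°  [same arc EG]
2. ∠BEC = 51°  [same arc CB]
3. ∠CRE = 83°  [△CRE]

∠CRE = 83°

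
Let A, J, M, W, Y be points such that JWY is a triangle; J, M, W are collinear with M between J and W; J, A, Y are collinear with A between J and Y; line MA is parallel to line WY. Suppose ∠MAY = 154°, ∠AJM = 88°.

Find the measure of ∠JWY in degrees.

∠JWY = 66°

1. ∠JAM = 26°  [linear pair at A on JY]
2. ∠AMJ = 66°  [△JMA]
3. ∠JWY = 66°  [MA∥WY, corresponding at M]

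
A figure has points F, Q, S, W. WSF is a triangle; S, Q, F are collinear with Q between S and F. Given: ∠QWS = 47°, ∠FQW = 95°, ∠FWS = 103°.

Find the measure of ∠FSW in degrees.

1. ∠SQW = 85°  [linear pair at Q on SF]
2. ∠QSW = 48°  [△WSQ]
3. ∠FSW = 48°  [Q on ray SF]

∠FSW = 48°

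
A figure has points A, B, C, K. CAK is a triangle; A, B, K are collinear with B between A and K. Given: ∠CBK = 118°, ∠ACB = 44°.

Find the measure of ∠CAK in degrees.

∠CAK = 74°

1. ∠ABC = 62°  [linear pair at B on AK]
2. ∠BAC = 74°  [△CAB]
3. ∠CAK = 74°  [B on ray AK]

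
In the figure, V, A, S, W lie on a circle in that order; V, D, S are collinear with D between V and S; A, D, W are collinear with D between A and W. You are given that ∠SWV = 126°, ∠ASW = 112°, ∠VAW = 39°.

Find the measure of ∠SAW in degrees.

1. ∠VSW = 39°  [same arc VW]
2. ∠SVW = 15°  [△VSW]
3. ∠SAW = 15°  [same arc SW]

∠SAW = 15°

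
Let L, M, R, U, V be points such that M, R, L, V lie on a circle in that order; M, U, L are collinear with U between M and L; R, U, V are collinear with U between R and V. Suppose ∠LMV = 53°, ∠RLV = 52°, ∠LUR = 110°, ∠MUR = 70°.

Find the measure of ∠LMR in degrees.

∠LMR = 75°

1. ∠LRV = 53°  [same arc LV]
2. ∠LVR = 75°  [△RLV]
3. ∠LMR = 75°  [same arc RL]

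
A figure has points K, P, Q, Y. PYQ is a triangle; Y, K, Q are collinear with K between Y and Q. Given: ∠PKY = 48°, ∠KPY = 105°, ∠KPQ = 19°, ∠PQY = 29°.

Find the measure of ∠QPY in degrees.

1. ∠KYP = 27°  [△PYK]
2. ∠PYQ = 27°  [K on ray YQ]
3. ∠QPY = 124°  [△PYQ]

∠QPY = 124°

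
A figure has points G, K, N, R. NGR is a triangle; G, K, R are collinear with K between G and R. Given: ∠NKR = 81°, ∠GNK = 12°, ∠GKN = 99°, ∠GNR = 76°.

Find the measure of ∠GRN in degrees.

1. ∠KGN = 69°  [△NGK]
2. ∠NGR = 69°  [K on ray GR]
3. ∠GRN = 35°  [△NGR]

∠GRN = 35°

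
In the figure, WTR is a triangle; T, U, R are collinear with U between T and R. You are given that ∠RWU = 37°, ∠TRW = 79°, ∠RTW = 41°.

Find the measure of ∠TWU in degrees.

1. ∠URW = 79°  [U on ray RT]
2. ∠UTW = 41°  [U on ray TR]
3. ∠RUW = 64°  [△WUR]
4. ∠TUW = 116°  [linear pair at U on TR]
5. ∠TWU = 23°  [△WTU]

∠TWU = 23°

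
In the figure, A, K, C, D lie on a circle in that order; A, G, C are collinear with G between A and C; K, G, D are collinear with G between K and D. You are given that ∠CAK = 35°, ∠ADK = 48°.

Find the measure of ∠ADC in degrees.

1. ∠ACK = 48°  [same arc AK]
2. ∠AKC = 97°  [△AKC]
3. ∠ADC = 83°  [cyclic AKCD, opposite ∠K+∠D]

∠ADC = 83°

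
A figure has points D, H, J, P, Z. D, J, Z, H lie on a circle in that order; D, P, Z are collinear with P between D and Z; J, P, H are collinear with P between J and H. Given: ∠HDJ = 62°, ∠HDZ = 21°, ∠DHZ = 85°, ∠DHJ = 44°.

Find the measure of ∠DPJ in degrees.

1. ∠HJZ = 21°  [same arc ZH]
2. ∠DZJ = 44°  [same arc DJ]
3. ∠JPZ = 115°  [△JPZ]
4. ∠DPJ = 65°  [linear pair at P on DZ]

∠DPJ = 65°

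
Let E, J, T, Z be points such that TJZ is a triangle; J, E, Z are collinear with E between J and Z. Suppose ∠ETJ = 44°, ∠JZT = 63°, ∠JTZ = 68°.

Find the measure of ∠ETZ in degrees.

1. ∠TJZ = 49°  [△TJZ]
2. ∠EZT = 63°  [E on ray ZJ]
3. ∠EJT = 49°  [E on ray JZ]
4. ∠JET = 87°  [△TJE]
5. ∠TEZ = 93°  [linear pair at E on JZ]
6. ∠ETZ = 24°  [△TEZ]

∠ETZ = 24°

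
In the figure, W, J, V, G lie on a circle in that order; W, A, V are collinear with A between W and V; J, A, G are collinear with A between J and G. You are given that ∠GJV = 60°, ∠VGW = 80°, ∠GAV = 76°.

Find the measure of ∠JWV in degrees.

1. ∠GWV = 60°  [same arc VG]
2. ∠GVW = 40°  [△WVG]
3. ∠JAW = 76°  [vertical angles at A]
4. ∠GJW = 40°  [same arc WG]
5. ∠JWV = 64°  [△WAJ]

∠JWV = 64°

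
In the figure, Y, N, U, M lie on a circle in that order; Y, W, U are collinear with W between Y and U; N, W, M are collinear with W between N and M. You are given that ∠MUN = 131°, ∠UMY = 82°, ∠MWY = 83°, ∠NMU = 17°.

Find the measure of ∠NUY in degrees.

∠NUY = 65°

1. ∠MNU = 32°  [△NUM]
2. ∠NWU = 83°  [vertical angles at W]
3. ∠NUY = 65°  [△NWU]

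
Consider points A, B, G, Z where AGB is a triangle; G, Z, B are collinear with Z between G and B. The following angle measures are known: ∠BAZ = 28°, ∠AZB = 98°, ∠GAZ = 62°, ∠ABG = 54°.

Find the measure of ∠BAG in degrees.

1. ∠AZG = 82°  [linear pair at Z on GB]
2. ∠AGZ = 36°  [△AGZ]
3. ∠AGB = 36°  [Z on ray GB]
4. ∠BAG = 90°  [△AGB]

∠BAG = 90°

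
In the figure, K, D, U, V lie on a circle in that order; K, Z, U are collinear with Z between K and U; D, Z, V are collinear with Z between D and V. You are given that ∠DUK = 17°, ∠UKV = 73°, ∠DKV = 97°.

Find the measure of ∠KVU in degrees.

1. ∠DVK = 17°  [same arc KD]
2. ∠KDV = 66°  [△KDV]
3. ∠KUV = 66°  [same arc KV]
4. ∠KVU = 41°  [△KUV]

∠KVU = 41°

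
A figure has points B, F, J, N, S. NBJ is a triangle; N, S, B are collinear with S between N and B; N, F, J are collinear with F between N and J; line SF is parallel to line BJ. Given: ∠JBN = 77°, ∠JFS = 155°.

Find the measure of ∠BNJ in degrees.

∠BNJ = 78°

1. ∠FSN = 77°  [SF∥BJ, corresponding at S]
2. ∠NFS = 25°  [linear pair at F on NJ]
3. ∠FNS = 78°  [△NSF]
4. ∠BNJ = 78°  [S on NB, F on NJ]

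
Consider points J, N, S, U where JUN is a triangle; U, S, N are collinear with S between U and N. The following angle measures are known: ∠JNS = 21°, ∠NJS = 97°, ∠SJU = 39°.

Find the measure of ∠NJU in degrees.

∠NJU = 136°

1. ∠JSN = 62°  [△JSN]
2. ∠JNU = 21°  [S on ray NU]
3. ∠JSU = 118°  [linear pair at S on UN]
4. ∠JUS = 23°  [△JUS]
5. ∠JUN = 23°  [S on ray UN]
6. ∠NJU = 136°  [△JUN]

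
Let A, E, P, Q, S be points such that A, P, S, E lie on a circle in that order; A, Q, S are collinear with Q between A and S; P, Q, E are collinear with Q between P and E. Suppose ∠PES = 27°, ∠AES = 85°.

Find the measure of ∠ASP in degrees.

∠ASP = 58°

1. ∠PAS = 27°  [same arc PS]
2. ∠APS = 95°  [cyclic APSE, opposite ∠P+∠E]
3. ∠ASP = 58°  [△APS]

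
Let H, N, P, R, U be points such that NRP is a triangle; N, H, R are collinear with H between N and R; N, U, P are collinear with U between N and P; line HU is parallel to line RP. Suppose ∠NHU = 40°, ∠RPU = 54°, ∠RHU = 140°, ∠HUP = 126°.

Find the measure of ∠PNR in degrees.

1. ∠NRP = 40°  [HU∥RP, corresponding at H]
2. ∠NPR = 54°  [U on ray PN]
3. ∠PNR = 86°  [△NRP]

∠PNR = 86°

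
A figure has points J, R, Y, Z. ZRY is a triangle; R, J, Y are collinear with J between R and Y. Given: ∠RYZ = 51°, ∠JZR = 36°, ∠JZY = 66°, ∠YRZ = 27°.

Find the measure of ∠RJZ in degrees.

1. ∠JYZ = 51°  [J on ray YR]
2. ∠YJZ = 63°  [△ZJY]
3. ∠RJZ = 117°  [linear pair at J on RY]

∠RJZ = 117°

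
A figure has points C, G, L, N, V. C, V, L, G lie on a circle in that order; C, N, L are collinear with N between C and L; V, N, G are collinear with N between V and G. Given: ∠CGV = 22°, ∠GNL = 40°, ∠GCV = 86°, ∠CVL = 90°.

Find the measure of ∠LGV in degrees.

∠LGV = 68°

1. ∠CLV = 22°  [same arc CV]
2. ∠LCV = 68°  [△CVL]
3. ∠LGV = 68°  [same arc VL]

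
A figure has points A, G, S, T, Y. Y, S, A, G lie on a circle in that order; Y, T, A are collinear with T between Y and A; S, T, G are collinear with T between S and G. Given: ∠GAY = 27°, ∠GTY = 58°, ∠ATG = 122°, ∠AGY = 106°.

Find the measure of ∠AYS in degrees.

∠AYS = 31°

1. ∠GSY = 27°  [same arc YG]
2. ∠STY = 122°  [vertical angles at T]
3. ∠AYS = 31°  [△YTS]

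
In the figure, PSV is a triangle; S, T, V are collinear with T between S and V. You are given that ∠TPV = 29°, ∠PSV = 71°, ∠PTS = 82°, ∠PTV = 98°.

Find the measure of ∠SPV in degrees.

∠SPV = 56°

1. ∠PVT = 53°  [△PTV]
2. ∠PVS = 53°  [T on ray VS]
3. ∠SPV = 56°  [△PSV]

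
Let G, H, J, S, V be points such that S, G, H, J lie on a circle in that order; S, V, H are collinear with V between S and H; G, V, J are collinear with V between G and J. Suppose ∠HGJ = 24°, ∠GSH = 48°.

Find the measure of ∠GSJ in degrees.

∠GSJ = 72°

1. ∠GJH = 48°  [same arc GH]
2. ∠GHJ = 108°  [△GHJ]
3. ∠GSJ = 72°  [cyclic SGHJ, opposite ∠S+∠H]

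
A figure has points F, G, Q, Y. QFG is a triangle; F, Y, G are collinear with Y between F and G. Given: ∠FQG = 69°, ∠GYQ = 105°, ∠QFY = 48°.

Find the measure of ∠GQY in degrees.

1. ∠GFQ = 48°  [Y on ray FG]
2. ∠FGQ = 63°  [△QFG]
3. ∠QGY = 63°  [Y on ray GF]
4. ∠GQY = 12°  [△QYG]

∠GQY = 12°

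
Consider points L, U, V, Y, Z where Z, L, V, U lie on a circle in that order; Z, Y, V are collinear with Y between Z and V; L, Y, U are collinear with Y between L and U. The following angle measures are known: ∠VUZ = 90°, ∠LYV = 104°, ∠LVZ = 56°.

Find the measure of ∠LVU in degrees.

∠LVU = 126°

1. ∠VLZ = 90°  [cyclic ZLVU, opposite ∠L+∠U]
2. ∠LYZ = 76°  [linear pair at Y on ZV]
3. ∠LUZ = 56°  [same arc ZL]
4. ∠LZV = 34°  [△ZLV]
5. ∠ULZ = 70°  [△ZYL]
6. ∠LZU = 54°  [△ZLU]
7. ∠LVU = 126°  [cyclic ZLVU, opposite ∠Z+∠V]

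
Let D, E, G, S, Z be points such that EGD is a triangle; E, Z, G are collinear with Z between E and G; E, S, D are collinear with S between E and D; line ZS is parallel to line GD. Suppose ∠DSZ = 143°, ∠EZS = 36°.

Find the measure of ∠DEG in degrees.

∠DEG = 107°

1. ∠ESZ = 37°  [linear pair at S on ED]
2. ∠SEZ = 107°  [△EZS]
3. ∠DEG = 107°  [Z on EG, S on ED]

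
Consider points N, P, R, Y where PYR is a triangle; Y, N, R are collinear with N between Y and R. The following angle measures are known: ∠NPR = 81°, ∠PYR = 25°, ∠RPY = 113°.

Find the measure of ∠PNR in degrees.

1. ∠PRY = 42°  [△PYR]
2. ∠NRP = 42°  [N on ray RY]
3. ∠PNR = 57°  [△PNR]

∠PNR = 57°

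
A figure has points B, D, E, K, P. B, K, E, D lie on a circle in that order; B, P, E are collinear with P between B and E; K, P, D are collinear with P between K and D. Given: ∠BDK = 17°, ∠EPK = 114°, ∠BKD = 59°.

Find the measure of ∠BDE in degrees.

1. ∠BPD = 114°  [vertical angles at P]
2. ∠BED = 59°  [same arc BD]
3. ∠DBE = 49°  [△BPD]
4. ∠BDE = 72°  [△BED]

∠BDE = 72°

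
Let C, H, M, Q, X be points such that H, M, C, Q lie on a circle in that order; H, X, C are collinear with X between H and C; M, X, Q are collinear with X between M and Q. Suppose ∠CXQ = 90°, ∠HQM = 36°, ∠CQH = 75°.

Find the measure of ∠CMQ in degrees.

1. ∠HXM = 90°  [vertical angles at X]
2. ∠HCM = 36°  [same arc HM]
3. ∠CXM = 90°  [linear pair at X on HC]
4. ∠CMQ = 54°  [△MXC]

∠CMQ = 54°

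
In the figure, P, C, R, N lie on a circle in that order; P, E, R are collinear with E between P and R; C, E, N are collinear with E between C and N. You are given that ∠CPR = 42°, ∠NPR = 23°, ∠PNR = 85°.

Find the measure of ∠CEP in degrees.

1. ∠CNR = 42°  [same arc CR]
2. ∠NRP = 72°  [△PRN]
3. ∠NER = 66°  [△REN]
4. ∠CEP = 66°  [vertical angles at E]

∠CEP = 66°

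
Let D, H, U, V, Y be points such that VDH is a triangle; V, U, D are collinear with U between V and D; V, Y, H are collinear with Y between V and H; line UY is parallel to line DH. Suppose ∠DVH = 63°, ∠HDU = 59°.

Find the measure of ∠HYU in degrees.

∠HYU = 122°

1. ∠HDV = 59°  [U on ray DV]
2. ∠DHV = 58°  [△VDH]
3. ∠UYV = 58°  [UY∥DH, corresponding at Y]
4. ∠HYU = 122°  [linear pair at Y on VH]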